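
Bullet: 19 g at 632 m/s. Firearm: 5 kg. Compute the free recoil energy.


v_r = m_p*v_p/m_gun = 0.019*632/5 = 2.4016 m/s, E_r = 0.5*m_gun*v_r^2 = 0.5*5*2.4016^2 = 14.42 J

14.42 J


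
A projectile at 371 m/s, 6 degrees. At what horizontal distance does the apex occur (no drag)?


R = v0^2*sin(2*theta)/g = 371^2*sin(2*6°)/9.81 = 2917.14 m
apex_dist = R/2 = 2917.14/2 = 1459 m

1459 m


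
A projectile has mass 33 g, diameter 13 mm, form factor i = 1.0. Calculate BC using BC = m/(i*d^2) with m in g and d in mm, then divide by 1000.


BC = m/(i*d^2*1000) = 33/(1.0 * 13^2 * 1000) = 0.0001953

0.0001953


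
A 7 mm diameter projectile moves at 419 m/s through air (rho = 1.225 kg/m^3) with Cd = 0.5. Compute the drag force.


A = pi*(d/2)^2 = pi*(7/2000)^2 = 3.84845e-05 m^2
Fd = 0.5*Cd*rho*A*v^2 = 0.5*0.5*1.225*3.84845e-05*419^2 = 2.069 N

2.069 N


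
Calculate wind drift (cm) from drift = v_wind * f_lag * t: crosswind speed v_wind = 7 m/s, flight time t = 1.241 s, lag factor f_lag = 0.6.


drift = v_wind * lag * t = 7 * 0.6 * 1.241 = 5.2122 m ≈ 521.2 cm

521.2 cm


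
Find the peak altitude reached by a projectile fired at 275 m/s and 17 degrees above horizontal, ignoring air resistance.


H = (v0*sin(theta))^2 / (2g) = (275*sin(17°))^2 / (2*9.81) = 329.5 m

329.5 m


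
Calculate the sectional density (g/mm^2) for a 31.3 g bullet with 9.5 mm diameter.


SD = m/d^2 = 31.3/9.5^2 = 0.3468 g/mm^2

0.3468 g/mm^2


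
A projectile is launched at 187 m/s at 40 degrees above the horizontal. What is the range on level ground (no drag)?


R = v0^2 * sin(2*theta) / g = 187^2 * sin(2*40°) / 9.81 = 3510 m

3510 m


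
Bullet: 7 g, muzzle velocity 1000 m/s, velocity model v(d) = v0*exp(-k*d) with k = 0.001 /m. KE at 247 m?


v = v0*exp(-k*d) = 1000*exp(-0.001*247) = 781.141 m/s
E = 0.5*m*v^2 = 0.5*0.007*781.141^2 = 2136 J

2136 J


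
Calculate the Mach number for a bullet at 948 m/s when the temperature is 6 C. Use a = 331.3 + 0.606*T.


a = 331.3 + 0.606*(6) = 334.936 m/s
M = v/a = 948/334.936 = 2.83

2.83


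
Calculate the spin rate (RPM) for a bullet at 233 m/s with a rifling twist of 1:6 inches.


twist_m = 6*0.0254 = 0.1524 m
spin = v/twist = 233/0.1524 = 1528.871 rev/s
RPM = spin*60 = 1528.871*60 ≈ 91732 RPM

91732 RPM


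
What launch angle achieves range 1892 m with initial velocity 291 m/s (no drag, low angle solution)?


sin(2*theta) = R*g/v0^2 = 1892*9.81/291^2 = 0.219182, theta = arcsin(0.219182)/2 = 6.33°

6.33 degrees


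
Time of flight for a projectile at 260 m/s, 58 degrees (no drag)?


T = 2*v0*sin(theta)/g = 2*260*sin(58°)/9.81 = 44.95 s

44.95 s


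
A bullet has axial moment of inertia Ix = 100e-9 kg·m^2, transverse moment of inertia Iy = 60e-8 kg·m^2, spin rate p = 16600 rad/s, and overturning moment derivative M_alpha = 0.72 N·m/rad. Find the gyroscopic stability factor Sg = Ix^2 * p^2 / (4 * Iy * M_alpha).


Sg = Ix^2 * p^2 / (4 * Iy * M_alpha) = (100e-9)^2 * 16600^2 / (4 * 60e-8 * 0.72) = 1.595

1.595


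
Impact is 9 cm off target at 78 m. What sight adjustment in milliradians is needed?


1 mrad subtends 1 cm per 10 m of range, so adj = error_cm / (dist_m / 10) = 9 / (78/10) = 1.154 mrad

1.154 mrad


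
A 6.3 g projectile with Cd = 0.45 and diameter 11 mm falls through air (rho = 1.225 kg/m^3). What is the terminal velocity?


A = pi*(d/2)^2 = pi*(11/2000)^2 = 9.50332e-05 m^2
vt = sqrt(2mg/(Cd*rho*A)) = sqrt(2*0.0063*9.81/(0.45 * 1.225 * 9.50332e-05)) = 48.57 m/s

48.57 m/s


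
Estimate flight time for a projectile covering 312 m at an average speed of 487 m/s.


t = d/v = 312/487 = 0.6407 s

0.6407 s


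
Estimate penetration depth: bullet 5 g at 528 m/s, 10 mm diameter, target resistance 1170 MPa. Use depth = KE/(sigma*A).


A = pi*(d/2)^2 = pi*(10/2)^2 = 78.5398 mm^2
E = 0.5*m*v^2 = 0.5*0.005*528^2 = 696.96 J
depth = E/(sigma*A) = 696.96 J / (1170 MPa * 78.5398 mm^2) = 696.96/(1170 * 78.5398) m = 0.00758459 m ≈ 7.585 mm

7.585 mm


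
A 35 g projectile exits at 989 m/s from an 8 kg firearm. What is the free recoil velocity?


v_recoil = m_p * v_p / m_gun = 0.035 * 989 / 8 = 4.327 m/s

4.327 m/s


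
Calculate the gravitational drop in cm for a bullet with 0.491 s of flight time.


drop = 0.5*g*t^2 = 0.5*9.81*0.491^2 = 1.1825 m ≈ 118.3 cm

118.3 cm


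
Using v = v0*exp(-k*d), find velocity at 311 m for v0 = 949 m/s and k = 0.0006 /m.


v = v0*exp(-k*d) = 949*exp(-0.0006*311) = 787.5 m/s

787.5 m/s


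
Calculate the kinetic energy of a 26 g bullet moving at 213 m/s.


E = 0.5*m*v^2 = 0.5*0.026*213^2 = 589.8 J

589.8 J


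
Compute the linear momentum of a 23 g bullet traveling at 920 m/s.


p = m*v = 0.023*920 = 21.16 kg·m/s

21.16 kg·m/s


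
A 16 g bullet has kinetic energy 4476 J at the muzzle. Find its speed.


v = sqrt(2*E/m) = sqrt(2*4476/0.016) = 748 m/s

748 m/s


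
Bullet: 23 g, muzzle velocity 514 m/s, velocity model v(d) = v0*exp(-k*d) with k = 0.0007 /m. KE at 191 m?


v = v0*exp(-k*d) = 514*exp(-0.0007*191) = 449.674 m/s
E = 0.5*m*v^2 = 0.5*0.023*449.674^2 = 2325 J

2325 J


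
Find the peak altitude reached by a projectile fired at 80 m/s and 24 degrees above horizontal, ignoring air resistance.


H = (v0*sin(theta))^2 / (2g) = (80*sin(24°))^2 / (2*9.81) = 53.96 m

53.96 m


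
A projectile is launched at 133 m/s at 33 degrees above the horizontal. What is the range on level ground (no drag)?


R = v0^2 * sin(2*theta) / g = 133^2 * sin(2*33°) / 9.81 = 1647 m

1647 m


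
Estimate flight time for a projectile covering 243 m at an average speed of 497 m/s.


t = d/v = 243/497 = 0.4889 s

0.4889 s


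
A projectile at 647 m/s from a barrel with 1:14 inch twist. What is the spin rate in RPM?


twist_m = 14*0.0254 = 0.3556 m
spin = v/twist = 647/0.3556 = 1819.46 rev/s
RPM = spin*60 = 1819.46*60 ≈ 109168 RPM

109168 RPM


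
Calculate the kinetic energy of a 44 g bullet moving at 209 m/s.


E = 0.5*m*v^2 = 0.5*0.044*209^2 = 961 J

961 J


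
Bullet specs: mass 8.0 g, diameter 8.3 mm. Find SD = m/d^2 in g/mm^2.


SD = m/d^2 = 8.0/8.3^2 = 0.1161 g/mm^2

0.1161 g/mm^2


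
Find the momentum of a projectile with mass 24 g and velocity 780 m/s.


p = m*v = 0.024*780 = 18.72 kg·m/s

18.72 kg·m/s


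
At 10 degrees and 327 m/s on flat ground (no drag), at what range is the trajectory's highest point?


R = v0^2*sin(2*theta)/g = 327^2*sin(2*10°)/9.81 = 3728.02 m
apex_dist = R/2 = 3728.02/2 = 1864 m

1864 m


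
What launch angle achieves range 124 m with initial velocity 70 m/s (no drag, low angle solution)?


sin(2*theta) = R*g/v0^2 = 124*9.81/70^2 = 0.248253, theta = arcsin(0.248253)/2 = 7.187°

7.187 degrees


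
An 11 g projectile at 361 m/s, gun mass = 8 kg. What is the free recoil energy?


v_r = m_p*v_p/m_gun = 0.011*361/8 = 0.496375 m/s, E_r = 0.5*m_gun*v_r^2 = 0.5*8*0.496375^2 = 0.9856 J

0.9856 J


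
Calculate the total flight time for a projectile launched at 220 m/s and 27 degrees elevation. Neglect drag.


T = 2*v0*sin(theta)/g = 2*220*sin(27°)/9.81 = 20.36 s

20.36 s


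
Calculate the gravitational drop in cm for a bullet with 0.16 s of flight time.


drop = 0.5*g*t^2 = 0.5*9.81*0.16^2 = 0.125568 m ≈ 12.56 cm

12.56 cm


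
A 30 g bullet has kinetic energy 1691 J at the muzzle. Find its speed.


v = sqrt(2*E/m) = sqrt(2*1691/0.03) = 335.8 m/s

335.8 m/s


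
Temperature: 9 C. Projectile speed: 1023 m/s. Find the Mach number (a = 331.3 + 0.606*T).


a = 331.3 + 0.606*(9) = 336.754 m/s
M = v/a = 1023/336.754 = 3.038

3.038


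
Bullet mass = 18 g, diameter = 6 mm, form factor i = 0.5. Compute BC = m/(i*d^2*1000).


BC = m/(i*d^2*1000) = 18/(0.5 * 6^2 * 1000) = 0.001

0.001


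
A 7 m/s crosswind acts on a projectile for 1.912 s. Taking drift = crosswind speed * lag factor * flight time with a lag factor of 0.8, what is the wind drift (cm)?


drift = v_wind * lag * t = 7 * 0.8 * 1.912 = 10.7072 m ≈ 1071 cm

1071 cm


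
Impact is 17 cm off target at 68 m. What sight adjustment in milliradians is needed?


1 mrad subtends 1 cm per 10 m of range, so adj = error_cm / (dist_m / 10) = 17 / (68/10) = 2.5 mrad

2.5 mrad


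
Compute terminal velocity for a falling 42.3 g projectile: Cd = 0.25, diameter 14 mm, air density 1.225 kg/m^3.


A = pi*(d/2)^2 = pi*(14/2000)^2 = 1.53938e-04 m^2
vt = sqrt(2mg/(Cd*rho*A)) = sqrt(2*0.0423*9.81/(0.25 * 1.225 * 1.53938e-04)) = 132.7 m/s

132.7 m/s


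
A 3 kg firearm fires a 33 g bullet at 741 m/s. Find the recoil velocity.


v_recoil = m_p * v_p / m_gun = 0.033 * 741 / 3 = 8.151 m/s

8.151 m/s


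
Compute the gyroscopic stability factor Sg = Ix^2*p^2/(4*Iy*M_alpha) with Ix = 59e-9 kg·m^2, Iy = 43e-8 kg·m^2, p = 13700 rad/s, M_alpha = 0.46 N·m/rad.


Sg = Ix^2 * p^2 / (4 * Iy * M_alpha) = (59e-9)^2 * 13700^2 / (4 * 43e-8 * 0.46) = 0.8258

0.8258


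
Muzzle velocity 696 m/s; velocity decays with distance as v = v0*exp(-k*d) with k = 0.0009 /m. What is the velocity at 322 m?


v = v0*exp(-k*d) = 696*exp(-0.0009*322) = 520.9 m/s

520.9 m/s


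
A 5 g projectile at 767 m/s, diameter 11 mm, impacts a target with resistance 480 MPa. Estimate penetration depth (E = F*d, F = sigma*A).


A = pi*(d/2)^2 = pi*(11/2)^2 = 95.0332 mm^2
E = 0.5*m*v^2 = 0.5*0.005*767^2 = 1470.72 J
depth = E/(sigma*A) = 1470.72 J / (480 MPa * 95.0332 mm^2) = 1470.72/(480 * 95.0332) m = 0.0322414 m ≈ 32.24 mm

32.24 mm


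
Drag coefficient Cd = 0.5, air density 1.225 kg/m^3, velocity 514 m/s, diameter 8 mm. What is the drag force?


A = pi*(d/2)^2 = pi*(8/2000)^2 = 5.02655e-05 m^2
Fd = 0.5*Cd*rho*A*v^2 = 0.5*0.5*1.225*5.02655e-05*514^2 = 4.067 N

4.067 N


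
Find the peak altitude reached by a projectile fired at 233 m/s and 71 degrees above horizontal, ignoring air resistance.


H = (v0*sin(theta))^2 / (2g) = (233*sin(71°))^2 / (2*9.81) = 2474 m

2474 m


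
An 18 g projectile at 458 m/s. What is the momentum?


p = m*v = 0.018*458 = 8.244 kg·m/s

8.244 kg·m/s


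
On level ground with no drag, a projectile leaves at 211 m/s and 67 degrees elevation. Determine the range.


R = v0^2 * sin(2*theta) / g = 211^2 * sin(2*67°) / 9.81 = 3265 m

3265 m


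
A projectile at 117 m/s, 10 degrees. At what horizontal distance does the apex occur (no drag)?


R = v0^2*sin(2*theta)/g = 117^2*sin(2*10°)/9.81 = 477.259 m
apex_dist = R/2 = 477.259/2 = 238.6 m

238.6 m


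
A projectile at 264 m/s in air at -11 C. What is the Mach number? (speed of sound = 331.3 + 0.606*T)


a = 331.3 + 0.606*(-11) = 324.634 m/s
M = v/a = 264/324.634 = 0.8132

0.8132


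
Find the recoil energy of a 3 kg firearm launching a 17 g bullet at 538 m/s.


v_r = m_p*v_p/m_gun = 0.017*538/3 = 3.04867 m/s, E_r = 0.5*m_gun*v_r^2 = 0.5*3*3.04867^2 = 13.94 J

13.94 J


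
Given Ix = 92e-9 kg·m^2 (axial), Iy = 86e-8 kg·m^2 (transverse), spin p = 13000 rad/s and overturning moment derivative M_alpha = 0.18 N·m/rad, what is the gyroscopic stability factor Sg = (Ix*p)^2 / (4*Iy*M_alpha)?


Sg = Ix^2 * p^2 / (4 * Iy * M_alpha) = (92e-9)^2 * 13000^2 / (4 * 86e-8 * 0.18) = 2.31

2.31


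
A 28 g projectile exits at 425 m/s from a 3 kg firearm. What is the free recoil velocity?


v_recoil = m_p * v_p / m_gun = 0.028 * 425 / 3 = 3.967 m/s

3.967 m/s


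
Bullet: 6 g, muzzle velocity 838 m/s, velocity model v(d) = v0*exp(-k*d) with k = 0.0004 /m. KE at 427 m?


v = v0*exp(-k*d) = 838*exp(-0.0004*427) = 706.426 m/s
E = 0.5*m*v^2 = 0.5*0.006*706.426^2 = 1497 J

1497 J


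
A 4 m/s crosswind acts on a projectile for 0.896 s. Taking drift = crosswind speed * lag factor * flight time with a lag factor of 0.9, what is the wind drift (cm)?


drift = v_wind * lag * t = 4 * 0.9 * 0.896 = 3.2256 m ≈ 322.6 cm

322.6 cm


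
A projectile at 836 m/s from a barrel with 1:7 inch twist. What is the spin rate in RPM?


twist_m = 7*0.0254 = 0.1778 m
spin = v/twist = 836/0.1778 = 4701.912 rev/s
RPM = spin*60 = 4701.912*60 ≈ 282115 RPM

282115 RPM


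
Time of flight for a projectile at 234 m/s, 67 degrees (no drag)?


T = 2*v0*sin(theta)/g = 2*234*sin(67°)/9.81 = 43.91 s

43.91 s


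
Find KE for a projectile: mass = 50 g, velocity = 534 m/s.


E = 0.5*m*v^2 = 0.5*0.05*534^2 = 7129 J

7129 J


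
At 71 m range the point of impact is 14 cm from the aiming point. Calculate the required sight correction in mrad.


1 mrad subtends 1 cm per 10 m of range, so adj = error_cm / (dist_m / 10) = 14 / (71/10) = 1.972 mrad

1.972 mrad


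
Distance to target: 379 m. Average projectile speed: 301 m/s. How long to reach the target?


t = d/v = 379/301 = 1.259 s

1.259 s


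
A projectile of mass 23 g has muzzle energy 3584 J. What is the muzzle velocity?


v = sqrt(2*E/m) = sqrt(2*3584/0.023) = 558.3 m/s

558.3 m/s


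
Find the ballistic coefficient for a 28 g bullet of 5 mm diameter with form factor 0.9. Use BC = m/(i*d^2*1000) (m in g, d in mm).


BC = m/(i*d^2*1000) = 28/(0.9 * 5^2 * 1000) = 0.001244

0.001244


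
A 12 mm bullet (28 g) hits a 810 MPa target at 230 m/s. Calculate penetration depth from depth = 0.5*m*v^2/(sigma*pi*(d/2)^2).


A = pi*(d/2)^2 = pi*(12/2)^2 = 113.097 mm^2
E = 0.5*m*v^2 = 0.5*0.028*230^2 = 740.6 J
depth = E/(sigma*A) = 740.6 J / (810 MPa * 113.097 mm^2) = 740.6/(810 * 113.097) m = 0.00808437 m ≈ 8.084 mm

8.084 mm


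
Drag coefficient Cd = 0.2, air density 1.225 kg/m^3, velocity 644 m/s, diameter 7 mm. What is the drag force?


A = pi*(d/2)^2 = pi*(7/2000)^2 = 3.84845e-05 m^2
Fd = 0.5*Cd*rho*A*v^2 = 0.5*0.2*1.225*3.84845e-05*644^2 = 1.955 N

1.955 N


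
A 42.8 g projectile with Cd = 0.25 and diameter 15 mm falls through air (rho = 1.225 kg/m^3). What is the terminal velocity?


A = pi*(d/2)^2 = pi*(15/2000)^2 = 1.76715e-04 m^2
vt = sqrt(2mg/(Cd*rho*A)) = sqrt(2*0.0428*9.81/(0.25 * 1.225 * 1.76715e-04)) = 124.6 m/s

124.6 m/s


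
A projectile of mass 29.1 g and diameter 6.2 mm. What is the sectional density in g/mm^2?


SD = m/d^2 = 29.1/6.2^2 = 0.757 g/mm^2

0.757 g/mm^2


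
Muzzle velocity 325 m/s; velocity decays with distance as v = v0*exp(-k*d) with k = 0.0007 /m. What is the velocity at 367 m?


v = v0*exp(-k*d) = 325*exp(-0.0007*367) = 251.4 m/s

251.4 m/s


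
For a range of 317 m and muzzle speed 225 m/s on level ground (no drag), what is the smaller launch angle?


sin(2*theta) = R*g/v0^2 = 317*9.81/225^2 = 0.0614276, theta = arcsin(0.0614276)/2 = 1.761°

1.761 degrees


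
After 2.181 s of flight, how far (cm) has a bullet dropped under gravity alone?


drop = 0.5*g*t^2 = 0.5*9.81*2.181^2 = 23.3319 m ≈ 2333 cm

2333 cm


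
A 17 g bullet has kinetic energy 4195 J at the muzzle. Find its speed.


v = sqrt(2*E/m) = sqrt(2*4195/0.017) = 702.5 m/s

702.5 m/s


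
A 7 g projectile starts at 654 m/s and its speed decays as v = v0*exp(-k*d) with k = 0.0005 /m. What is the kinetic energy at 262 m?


v = v0*exp(-k*d) = 654*exp(-0.0005*262) = 573.7 m/s
E = 0.5*m*v^2 = 0.5*0.007*573.7^2 = 1152 J

1152 J


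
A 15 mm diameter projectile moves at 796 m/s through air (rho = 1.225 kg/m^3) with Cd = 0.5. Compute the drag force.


A = pi*(d/2)^2 = pi*(15/2000)^2 = 1.76715e-04 m^2
Fd = 0.5*Cd*rho*A*v^2 = 0.5*0.5*1.225*1.76715e-04*796^2 = 34.29 N

34.29 N


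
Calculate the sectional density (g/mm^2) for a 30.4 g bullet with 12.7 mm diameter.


SD = m/d^2 = 30.4/12.7^2 = 0.1885 g/mm^2

0.1885 g/mm^2


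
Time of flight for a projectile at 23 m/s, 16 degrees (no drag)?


T = 2*v0*sin(theta)/g = 2*23*sin(16°)/9.81 = 1.292 s

1.292 s


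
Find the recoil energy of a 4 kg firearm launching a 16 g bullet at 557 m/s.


v_r = m_p*v_p/m_gun = 0.016*557/4 = 2.228 m/s, E_r = 0.5*m_gun*v_r^2 = 0.5*4*2.228^2 = 9.928 J

9.928 J


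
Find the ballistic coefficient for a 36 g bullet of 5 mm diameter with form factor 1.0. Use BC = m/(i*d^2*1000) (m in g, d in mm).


BC = m/(i*d^2*1000) = 36/(1.0 * 5^2 * 1000) = 0.00144

0.00144


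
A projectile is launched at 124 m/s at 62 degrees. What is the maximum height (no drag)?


H = (v0*sin(theta))^2 / (2g) = (124*sin(62°))^2 / (2*9.81) = 611 m

611 m


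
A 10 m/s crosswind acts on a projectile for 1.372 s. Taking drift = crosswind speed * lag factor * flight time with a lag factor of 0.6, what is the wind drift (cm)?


drift = v_wind * lag * t = 10 * 0.6 * 1.372 = 8.232 m ≈ 823.2 cm

823.2 cm


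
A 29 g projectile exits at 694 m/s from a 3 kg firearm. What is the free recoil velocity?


v_recoil = m_p * v_p / m_gun = 0.029 * 694 / 3 = 6.709 m/s

6.709 m/s


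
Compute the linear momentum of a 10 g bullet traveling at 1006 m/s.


p = m*v = 0.01*1006 = 10.06 kg·m/s

10.06 kg·m/s


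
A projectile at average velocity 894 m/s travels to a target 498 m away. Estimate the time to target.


t = d/v = 498/894 = 0.557 s

0.557 s


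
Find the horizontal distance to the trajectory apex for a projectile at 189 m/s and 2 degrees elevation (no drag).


R = v0^2*sin(2*theta)/g = 189^2*sin(2*2°)/9.81 = 254.003 m
apex_dist = R/2 = 254.003/2 = 127 m

127 m


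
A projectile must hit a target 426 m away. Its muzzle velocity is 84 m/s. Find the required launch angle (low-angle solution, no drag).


sin(2*theta) = R*g/v0^2 = 426*9.81/84^2 = 0.59227, theta = arcsin(0.59227)/2 = 18.16°

18.16 degrees


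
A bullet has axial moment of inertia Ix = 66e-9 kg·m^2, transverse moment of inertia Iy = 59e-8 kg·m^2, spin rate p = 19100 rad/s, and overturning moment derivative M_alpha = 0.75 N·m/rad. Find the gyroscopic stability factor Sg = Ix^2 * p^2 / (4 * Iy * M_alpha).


Sg = Ix^2 * p^2 / (4 * Iy * M_alpha) = (66e-9)^2 * 19100^2 / (4 * 59e-8 * 0.75) = 0.8978

0.8978


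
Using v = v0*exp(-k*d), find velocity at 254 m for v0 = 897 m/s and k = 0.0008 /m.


v = v0*exp(-k*d) = 897*exp(-0.0008*254) = 732.1 m/s

732.1 m/s


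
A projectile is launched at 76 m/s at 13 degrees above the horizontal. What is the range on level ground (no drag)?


R = v0^2 * sin(2*theta) / g = 76^2 * sin(2*13°) / 9.81 = 258.1 m

258.1 m


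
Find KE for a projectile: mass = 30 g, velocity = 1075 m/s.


E = 0.5*m*v^2 = 0.5*0.03*1075^2 = 17334 J

17334 J


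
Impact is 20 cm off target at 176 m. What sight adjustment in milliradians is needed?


1 mrad subtends 1 cm per 10 m of range, so adj = error_cm / (dist_m / 10) = 20 / (176/10) = 1.136 mrad

1.136 mrad


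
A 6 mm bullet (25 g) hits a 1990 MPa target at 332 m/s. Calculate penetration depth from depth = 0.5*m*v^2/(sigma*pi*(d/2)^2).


A = pi*(d/2)^2 = pi*(6/2)^2 = 28.2743 mm^2
E = 0.5*m*v^2 = 0.5*0.025*332^2 = 1377.8 J
depth = E/(sigma*A) = 1377.8 J / (1990 MPa * 28.2743 mm^2) = 1377.8/(1990 * 28.2743) m = 0.0244873 m ≈ 24.49 mm

24.49 mm


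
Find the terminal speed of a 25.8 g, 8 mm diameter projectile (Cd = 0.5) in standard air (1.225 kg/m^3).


A = pi*(d/2)^2 = pi*(8/2000)^2 = 5.02655e-05 m^2
vt = sqrt(2mg/(Cd*rho*A)) = sqrt(2*0.0258*9.81/(0.5 * 1.225 * 5.02655e-05)) = 128.2 m/s

128.2 m/s


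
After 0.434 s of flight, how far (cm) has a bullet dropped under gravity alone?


drop = 0.5*g*t^2 = 0.5*9.81*0.434^2 = 0.923886 m ≈ 92.39 cm

92.39 cm


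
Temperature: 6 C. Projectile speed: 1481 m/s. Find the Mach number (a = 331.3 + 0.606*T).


a = 331.3 + 0.606*(6) = 334.936 m/s
M = v/a = 1481/334.936 = 4.422

4.422


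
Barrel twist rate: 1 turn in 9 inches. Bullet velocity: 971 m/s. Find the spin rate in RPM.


twist_m = 9*0.0254 = 0.2286 m
spin = v/twist = 971/0.2286 = 4247.594 rev/s
RPM = spin*60 = 4247.594*60 ≈ 254856 RPM

254856 RPM


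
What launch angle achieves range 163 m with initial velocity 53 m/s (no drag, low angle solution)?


sin(2*theta) = R*g/v0^2 = 163*9.81/53^2 = 0.569252, theta = arcsin(0.569252)/2 = 17.35°

17.35 degrees


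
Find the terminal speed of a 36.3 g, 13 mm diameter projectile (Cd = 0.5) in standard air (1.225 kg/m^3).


A = pi*(d/2)^2 = pi*(13/2000)^2 = 1.32732e-04 m^2
vt = sqrt(2mg/(Cd*rho*A)) = sqrt(2*0.0363*9.81/(0.5 * 1.225 * 1.32732e-04)) = 93.6 m/s

93.6 m/s


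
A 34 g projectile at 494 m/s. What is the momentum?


p = m*v = 0.034*494 = 16.8 kg·m/s

16.8 kg·m/s


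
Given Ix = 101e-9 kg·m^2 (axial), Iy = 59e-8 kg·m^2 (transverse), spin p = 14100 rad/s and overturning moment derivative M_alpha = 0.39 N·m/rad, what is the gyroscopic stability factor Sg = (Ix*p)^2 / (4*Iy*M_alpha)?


Sg = Ix^2 * p^2 / (4 * Iy * M_alpha) = (101e-9)^2 * 14100^2 / (4 * 59e-8 * 0.39) = 2.203

2.203


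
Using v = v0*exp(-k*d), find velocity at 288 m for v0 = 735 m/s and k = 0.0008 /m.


v = v0*exp(-k*d) = 735*exp(-0.0008*288) = 583.7 m/s

583.7 m/s


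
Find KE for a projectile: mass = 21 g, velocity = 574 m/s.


E = 0.5*m*v^2 = 0.5*0.021*574^2 = 3459 J

3459 J


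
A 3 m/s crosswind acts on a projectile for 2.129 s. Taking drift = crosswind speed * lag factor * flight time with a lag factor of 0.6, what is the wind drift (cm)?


drift = v_wind * lag * t = 3 * 0.6 * 2.129 = 3.8322 m ≈ 383.2 cm

383.2 cm


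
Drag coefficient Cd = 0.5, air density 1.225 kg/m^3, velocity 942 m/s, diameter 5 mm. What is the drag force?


A = pi*(d/2)^2 = pi*(5/2000)^2 = 1.96350e-05 m^2
Fd = 0.5*Cd*rho*A*v^2 = 0.5*0.5*1.225*1.96350e-05*942^2 = 5.336 N

5.336 N


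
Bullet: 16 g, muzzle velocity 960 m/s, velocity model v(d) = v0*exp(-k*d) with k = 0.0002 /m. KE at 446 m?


v = v0*exp(-k*d) = 960*exp(-0.0002*446) = 878.076 m/s
E = 0.5*m*v^2 = 0.5*0.016*878.076^2 = 6168 J

6168 J


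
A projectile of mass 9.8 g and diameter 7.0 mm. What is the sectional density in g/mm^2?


SD = m/d^2 = 9.8/7.0^2 = 0.2 g/mm^2

0.2 g/mm^2


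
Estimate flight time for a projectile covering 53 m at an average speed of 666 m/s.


t = d/v = 53/666 = 0.07958 s

0.07958 s


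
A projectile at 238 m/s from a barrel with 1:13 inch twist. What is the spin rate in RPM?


twist_m = 13*0.0254 = 0.3302 m
spin = v/twist = 238/0.3302 = 720.7753 rev/s
RPM = spin*60 = 720.7753*60 ≈ 43247 RPM

43247 RPM


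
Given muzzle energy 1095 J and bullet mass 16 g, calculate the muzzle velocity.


v = sqrt(2*E/m) = sqrt(2*1095/0.016) = 370 m/s

370 m/s


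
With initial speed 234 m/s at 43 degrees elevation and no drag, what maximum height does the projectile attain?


H = (v0*sin(theta))^2 / (2g) = (234*sin(43°))^2 / (2*9.81) = 1298 m

1298 m


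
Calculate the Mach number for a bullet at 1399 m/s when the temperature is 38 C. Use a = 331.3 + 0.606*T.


a = 331.3 + 0.606*(38) = 354.328 m/s
M = v/a = 1399/354.328 = 3.948

3.948


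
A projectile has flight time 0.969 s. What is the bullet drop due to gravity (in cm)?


drop = 0.5*g*t^2 = 0.5*9.81*0.969^2 = 4.6056 m ≈ 460.6 cm

460.6 cm


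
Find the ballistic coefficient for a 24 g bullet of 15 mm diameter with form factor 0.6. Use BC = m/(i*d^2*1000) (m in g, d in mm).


BC = m/(i*d^2*1000) = 24/(0.6 * 15^2 * 1000) = 0.0001778

0.0001778


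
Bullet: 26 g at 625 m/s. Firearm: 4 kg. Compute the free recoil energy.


v_r = m_p*v_p/m_gun = 0.026*625/4 = 4.0625 m/s, E_r = 0.5*m_gun*v_r^2 = 0.5*4*4.0625^2 = 33.01 J

33.01 J


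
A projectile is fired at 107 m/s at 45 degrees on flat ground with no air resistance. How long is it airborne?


T = 2*v0*sin(theta)/g = 2*107*sin(45°)/9.81 = 15.43 s

15.43 s


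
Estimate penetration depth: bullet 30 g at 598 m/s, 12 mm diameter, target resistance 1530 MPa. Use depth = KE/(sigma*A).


A = pi*(d/2)^2 = pi*(12/2)^2 = 113.097 mm^2
E = 0.5*m*v^2 = 0.5*0.03*598^2 = 5364.06 J
depth = E/(sigma*A) = 5364.06 J / (1530 MPa * 113.097 mm^2) = 5364.06/(1530 * 113.097) m = 0.0309992 m ≈ 31 mm

31 mm


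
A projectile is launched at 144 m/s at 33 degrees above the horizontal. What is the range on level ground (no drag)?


R = v0^2 * sin(2*theta) / g = 144^2 * sin(2*33°) / 9.81 = 1931 m

1931 m


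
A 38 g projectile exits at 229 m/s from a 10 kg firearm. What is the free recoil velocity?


v_recoil = m_p * v_p / m_gun = 0.038 * 229 / 10 = 0.8702 m/s

0.8702 m/s


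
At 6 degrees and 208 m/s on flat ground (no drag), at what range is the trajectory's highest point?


R = v0^2*sin(2*theta)/g = 208^2*sin(2*6°)/9.81 = 916.931 m
apex_dist = R/2 = 916.931/2 = 458.5 m

458.5 m


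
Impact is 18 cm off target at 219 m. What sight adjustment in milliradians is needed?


1 mrad subtends 1 cm per 10 m of range, so adj = error_cm / (dist_m / 10) = 18 / (219/10) = 0.8219 mrad

0.8219 mrad


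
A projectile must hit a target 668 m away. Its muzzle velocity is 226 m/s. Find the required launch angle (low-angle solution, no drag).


sin(2*theta) = R*g/v0^2 = 668*9.81/226^2 = 0.128301, theta = arcsin(0.128301)/2 = 3.686°

3.686 degrees


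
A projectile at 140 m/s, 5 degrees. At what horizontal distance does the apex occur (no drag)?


R = v0^2*sin(2*theta)/g = 140^2*sin(2*5°)/9.81 = 346.942 m
apex_dist = R/2 = 346.942/2 = 173.5 m

173.5 m


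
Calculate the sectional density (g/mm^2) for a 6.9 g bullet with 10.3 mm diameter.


SD = m/d^2 = 6.9/10.3^2 = 0.06504 g/mm^2

0.06504 g/mm^2


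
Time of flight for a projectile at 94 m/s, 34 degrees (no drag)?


T = 2*v0*sin(theta)/g = 2*94*sin(34°)/9.81 = 10.72 s

10.72 s


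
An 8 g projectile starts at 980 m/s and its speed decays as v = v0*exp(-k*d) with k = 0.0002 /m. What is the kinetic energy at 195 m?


v = v0*exp(-k*d) = 980*exp(-0.0002*195) = 942.516 m/s
E = 0.5*m*v^2 = 0.5*0.008*942.516^2 = 3553 J

3553 J


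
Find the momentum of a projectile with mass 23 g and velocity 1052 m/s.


p = m*v = 0.023*1052 = 24.2 kg·m/s

24.2 kg·m/s


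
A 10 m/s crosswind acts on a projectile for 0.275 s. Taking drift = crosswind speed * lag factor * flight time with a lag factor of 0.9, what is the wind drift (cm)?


drift = v_wind * lag * t = 10 * 0.9 * 0.275 = 2.475 m ≈ 247.5 cm

247.5 cm


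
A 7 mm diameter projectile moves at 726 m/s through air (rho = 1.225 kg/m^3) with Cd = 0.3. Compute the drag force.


A = pi*(d/2)^2 = pi*(7/2000)^2 = 3.84845e-05 m^2
Fd = 0.5*Cd*rho*A*v^2 = 0.5*0.3*1.225*3.84845e-05*726^2 = 3.727 N

3.727 N


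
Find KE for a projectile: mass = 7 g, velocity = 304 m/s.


E = 0.5*m*v^2 = 0.5*0.007*304^2 = 323.5 J

323.5 J


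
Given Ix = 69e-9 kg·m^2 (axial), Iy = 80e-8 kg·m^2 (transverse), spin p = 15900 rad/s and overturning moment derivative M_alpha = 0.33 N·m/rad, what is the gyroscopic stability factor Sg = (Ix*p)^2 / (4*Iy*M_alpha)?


Sg = Ix^2 * p^2 / (4 * Iy * M_alpha) = (69e-9)^2 * 15900^2 / (4 * 80e-8 * 0.33) = 1.14

1.14


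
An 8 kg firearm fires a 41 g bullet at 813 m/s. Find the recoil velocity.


v_recoil = m_p * v_p / m_gun = 0.041 * 813 / 8 = 4.167 m/s

4.167 m/s


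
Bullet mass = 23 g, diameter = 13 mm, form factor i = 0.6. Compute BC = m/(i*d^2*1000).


BC = m/(i*d^2*1000) = 23/(0.6 * 13^2 * 1000) = 0.0002268

0.0002268


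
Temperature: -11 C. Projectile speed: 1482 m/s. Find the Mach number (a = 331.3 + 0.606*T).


a = 331.3 + 0.606*(-11) = 324.634 m/s
M = v/a = 1482/324.634 = 4.565

4.565


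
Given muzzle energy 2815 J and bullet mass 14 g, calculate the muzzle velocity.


v = sqrt(2*E/m) = sqrt(2*2815/0.014) = 634.1 m/s

634.1 m/s


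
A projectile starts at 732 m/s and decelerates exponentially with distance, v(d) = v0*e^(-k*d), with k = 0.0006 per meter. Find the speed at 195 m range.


v = v0*exp(-k*d) = 732*exp(-0.0006*195) = 651.2 m/s

651.2 m/s


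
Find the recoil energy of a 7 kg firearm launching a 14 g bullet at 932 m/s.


v_r = m_p*v_p/m_gun = 0.014*932/7 = 1.864 m/s, E_r = 0.5*m_gun*v_r^2 = 0.5*7*1.864^2 = 12.16 J

12.16 J


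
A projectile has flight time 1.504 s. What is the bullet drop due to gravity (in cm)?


drop = 0.5*g*t^2 = 0.5*9.81*1.504^2 = 11.0952 m ≈ 1110 cm

1110 cm


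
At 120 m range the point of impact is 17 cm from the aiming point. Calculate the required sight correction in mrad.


1 mrad subtends 1 cm per 10 m of range, so adj = error_cm / (dist_m / 10) = 17 / (120/10) = 1.417 mrad

1.417 mrad


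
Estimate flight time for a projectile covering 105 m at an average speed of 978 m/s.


t = d/v = 105/978 = 0.1074 s

0.1074 s


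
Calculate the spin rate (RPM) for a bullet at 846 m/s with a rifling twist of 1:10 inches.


twist_m = 10*0.0254 = 0.254 m
spin = v/twist = 846/0.254 = 3330.709 rev/s
RPM = spin*60 = 3330.709*60 ≈ 199843 RPM

199843 RPM


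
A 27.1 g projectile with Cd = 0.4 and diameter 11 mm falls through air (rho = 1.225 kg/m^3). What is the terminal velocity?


A = pi*(d/2)^2 = pi*(11/2000)^2 = 9.50332e-05 m^2
vt = sqrt(2mg/(Cd*rho*A)) = sqrt(2*0.0271*9.81/(0.4 * 1.225 * 9.50332e-05)) = 106.9 m/s

106.9 m/s


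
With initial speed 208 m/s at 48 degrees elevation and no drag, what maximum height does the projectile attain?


H = (v0*sin(theta))^2 / (2g) = (208*sin(48°))^2 / (2*9.81) = 1218 m

1218 m


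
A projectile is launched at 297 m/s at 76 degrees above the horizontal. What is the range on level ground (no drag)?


R = v0^2 * sin(2*theta) / g = 297^2 * sin(2*76°) / 9.81 = 4221 m

4221 m


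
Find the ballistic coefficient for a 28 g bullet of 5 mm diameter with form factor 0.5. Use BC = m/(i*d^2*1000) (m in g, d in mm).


BC = m/(i*d^2*1000) = 28/(0.5 * 5^2 * 1000) = 0.00224

0.00224


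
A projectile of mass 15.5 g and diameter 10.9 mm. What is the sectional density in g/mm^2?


SD = m/d^2 = 15.5/10.9^2 = 0.1305 g/mm^2

0.1305 g/mm^2


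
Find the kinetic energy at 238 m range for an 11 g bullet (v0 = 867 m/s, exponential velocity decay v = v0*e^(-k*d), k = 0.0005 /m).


v = v0*exp(-k*d) = 867*exp(-0.0005*238) = 769.729 m/s
E = 0.5*m*v^2 = 0.5*0.011*769.729^2 = 3259 J

3259 J


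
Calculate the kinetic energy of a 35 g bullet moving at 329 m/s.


E = 0.5*m*v^2 = 0.5*0.035*329^2 = 1894 J

1894 J


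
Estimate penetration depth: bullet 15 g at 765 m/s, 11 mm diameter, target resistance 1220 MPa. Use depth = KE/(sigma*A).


A = pi*(d/2)^2 = pi*(11/2)^2 = 95.0332 mm^2
E = 0.5*m*v^2 = 0.5*0.015*765^2 = 4389.19 J
depth = E/(sigma*A) = 4389.19 J / (1220 MPa * 95.0332 mm^2) = 4389.19/(1220 * 95.0332) m = 0.0378572 m ≈ 37.86 mm

37.86 mm


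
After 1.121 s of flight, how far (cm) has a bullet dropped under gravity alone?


drop = 0.5*g*t^2 = 0.5*9.81*1.121^2 = 6.16382 m ≈ 616.4 cm

616.4 cm


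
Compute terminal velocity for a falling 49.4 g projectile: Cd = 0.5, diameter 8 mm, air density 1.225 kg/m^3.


A = pi*(d/2)^2 = pi*(8/2000)^2 = 5.02655e-05 m^2
vt = sqrt(2mg/(Cd*rho*A)) = sqrt(2*0.0494*9.81/(0.5 * 1.225 * 5.02655e-05)) = 177.4 m/s

177.4 m/s


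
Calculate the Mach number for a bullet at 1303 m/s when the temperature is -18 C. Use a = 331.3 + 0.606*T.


a = 331.3 + 0.606*(-18) = 320.392 m/s
M = v/a = 1303/320.392 = 4.067

4.067


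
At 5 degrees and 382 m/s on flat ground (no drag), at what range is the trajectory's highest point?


R = v0^2*sin(2*theta)/g = 382^2*sin(2*5°)/9.81 = 2583.02 m
apex_dist = R/2 = 2583.02/2 = 1292 m

1292 m


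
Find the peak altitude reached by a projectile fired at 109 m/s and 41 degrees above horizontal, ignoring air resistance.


H = (v0*sin(theta))^2 / (2g) = (109*sin(41°))^2 / (2*9.81) = 260.6 m

260.6 m


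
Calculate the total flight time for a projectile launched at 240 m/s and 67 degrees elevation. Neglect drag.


T = 2*v0*sin(theta)/g = 2*240*sin(67°)/9.81 = 45.04 s

45.04 s


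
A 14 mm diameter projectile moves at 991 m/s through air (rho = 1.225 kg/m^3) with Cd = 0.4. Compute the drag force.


A = pi*(d/2)^2 = pi*(14/2000)^2 = 1.53938e-04 m^2
Fd = 0.5*Cd*rho*A*v^2 = 0.5*0.4*1.225*1.53938e-04*991^2 = 37.04 N

37.04 N


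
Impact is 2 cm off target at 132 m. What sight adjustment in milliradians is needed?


1 mrad subtends 1 cm per 10 m of range, so adj = error_cm / (dist_m / 10) = 2 / (132/10) = 0.1515 mrad

0.1515 mrad


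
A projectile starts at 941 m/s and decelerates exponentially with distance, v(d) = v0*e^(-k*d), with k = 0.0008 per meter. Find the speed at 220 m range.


v = v0*exp(-k*d) = 941*exp(-0.0008*220) = 789.1 m/s

789.1 m/s


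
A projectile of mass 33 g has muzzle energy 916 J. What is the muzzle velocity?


v = sqrt(2*E/m) = sqrt(2*916/0.033) = 235.6 m/s

235.6 m/s


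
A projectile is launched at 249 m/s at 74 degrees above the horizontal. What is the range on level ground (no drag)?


R = v0^2 * sin(2*theta) / g = 249^2 * sin(2*74°) / 9.81 = 3349 m

3349 m


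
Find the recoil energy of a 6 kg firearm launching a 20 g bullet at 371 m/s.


v_r = m_p*v_p/m_gun = 0.02*371/6 = 1.23667 m/s, E_r = 0.5*m_gun*v_r^2 = 0.5*6*1.23667^2 = 4.588 J

4.588 J


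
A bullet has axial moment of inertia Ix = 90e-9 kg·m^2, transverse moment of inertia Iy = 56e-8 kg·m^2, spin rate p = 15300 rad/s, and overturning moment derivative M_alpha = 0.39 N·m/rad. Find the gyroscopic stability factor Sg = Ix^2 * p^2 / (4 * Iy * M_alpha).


Sg = Ix^2 * p^2 / (4 * Iy * M_alpha) = (90e-9)^2 * 15300^2 / (4 * 56e-8 * 0.39) = 2.17

2.17


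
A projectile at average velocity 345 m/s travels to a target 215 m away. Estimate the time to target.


t = d/v = 215/345 = 0.6232 s

0.6232 s


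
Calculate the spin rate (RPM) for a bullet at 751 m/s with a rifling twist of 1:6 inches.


twist_m = 6*0.0254 = 0.1524 m
spin = v/twist = 751/0.1524 = 4927.822 rev/s
RPM = spin*60 = 4927.822*60 ≈ 295669 RPM

295669 RPM


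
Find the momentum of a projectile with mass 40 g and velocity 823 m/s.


p = m*v = 0.04*823 = 32.92 kg·m/s

32.92 kg·m/s


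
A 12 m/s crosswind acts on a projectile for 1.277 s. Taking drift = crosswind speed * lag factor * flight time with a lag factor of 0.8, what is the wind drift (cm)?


drift = v_wind * lag * t = 12 * 0.8 * 1.277 = 12.2592 m ≈ 1226 cm

1226 cm


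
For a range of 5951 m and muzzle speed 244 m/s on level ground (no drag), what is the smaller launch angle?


sin(2*theta) = R*g/v0^2 = 5951*9.81/244^2 = 0.980572, theta = arcsin(0.980572)/2 = 39.34°

39.34 degrees


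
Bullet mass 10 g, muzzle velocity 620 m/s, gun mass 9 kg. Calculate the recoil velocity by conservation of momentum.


v_recoil = m_p * v_p / m_gun = 0.01 * 620 / 9 = 0.6889 m/s

0.6889 m/s


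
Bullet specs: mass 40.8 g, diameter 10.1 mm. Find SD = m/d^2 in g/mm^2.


SD = m/d^2 = 40.8/10.1^2 = 0.4 g/mm^2

0.4 g/mm^2


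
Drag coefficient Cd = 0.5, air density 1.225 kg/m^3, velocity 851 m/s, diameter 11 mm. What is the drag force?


A = pi*(d/2)^2 = pi*(11/2000)^2 = 9.50332e-05 m^2
Fd = 0.5*Cd*rho*A*v^2 = 0.5*0.5*1.225*9.50332e-05*851^2 = 21.08 N

21.08 N


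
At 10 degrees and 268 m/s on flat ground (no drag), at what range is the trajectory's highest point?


R = v0^2*sin(2*theta)/g = 268^2*sin(2*10°)/9.81 = 2504.1 m
apex_dist = R/2 = 2504.1/2 = 1252 m

1252 m


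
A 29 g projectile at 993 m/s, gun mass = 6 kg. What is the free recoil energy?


v_r = m_p*v_p/m_gun = 0.029*993/6 = 4.7995 m/s, E_r = 0.5*m_gun*v_r^2 = 0.5*6*4.7995^2 = 69.11 J

69.11 J


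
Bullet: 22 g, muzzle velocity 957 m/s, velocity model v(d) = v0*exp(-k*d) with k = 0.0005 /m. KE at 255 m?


v = v0*exp(-k*d) = 957*exp(-0.0005*255) = 842.441 m/s
E = 0.5*m*v^2 = 0.5*0.022*842.441^2 = 7807 J

7807 J


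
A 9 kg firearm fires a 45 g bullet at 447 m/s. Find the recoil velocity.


v_recoil = m_p * v_p / m_gun = 0.045 * 447 / 9 = 2.235 m/s

2.235 m/s


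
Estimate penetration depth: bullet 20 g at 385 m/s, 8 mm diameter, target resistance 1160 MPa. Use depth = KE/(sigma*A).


A = pi*(d/2)^2 = pi*(8/2)^2 = 50.2655 mm^2
E = 0.5*m*v^2 = 0.5*0.02*385^2 = 1482.25 J
depth = E/(sigma*A) = 1482.25 J / (1160 MPa * 50.2655 mm^2) = 1482.25/(1160 * 50.2655) m = 0.0254211 m ≈ 25.42 mm

25.42 mm


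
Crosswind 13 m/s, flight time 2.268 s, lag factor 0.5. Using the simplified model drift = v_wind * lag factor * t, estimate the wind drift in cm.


drift = v_wind * lag * t = 13 * 0.5 * 2.268 = 14.742 m ≈ 1474 cm

1474 cm


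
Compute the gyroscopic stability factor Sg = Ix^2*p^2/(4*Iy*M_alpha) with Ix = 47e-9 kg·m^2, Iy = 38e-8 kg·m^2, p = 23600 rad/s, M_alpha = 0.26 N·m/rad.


Sg = Ix^2 * p^2 / (4 * Iy * M_alpha) = (47e-9)^2 * 23600^2 / (4 * 38e-8 * 0.26) = 3.113

3.113


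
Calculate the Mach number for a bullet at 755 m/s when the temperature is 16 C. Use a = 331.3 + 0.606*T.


a = 331.3 + 0.606*(16) = 340.996 m/s
M = v/a = 755/340.996 = 2.214

2.214


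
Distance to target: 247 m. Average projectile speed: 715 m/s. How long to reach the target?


t = d/v = 247/715 = 0.3455 s

0.3455 s


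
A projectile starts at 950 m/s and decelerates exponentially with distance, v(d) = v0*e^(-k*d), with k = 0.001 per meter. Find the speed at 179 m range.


v = v0*exp(-k*d) = 950*exp(-0.001*179) = 794.3 m/s

794.3 m/s


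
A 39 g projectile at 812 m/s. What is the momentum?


p = m*v = 0.039*812 = 31.67 kg·m/s

31.67 kg·m/s


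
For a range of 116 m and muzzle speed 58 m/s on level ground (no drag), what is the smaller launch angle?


sin(2*theta) = R*g/v0^2 = 116*9.81/58^2 = 0.338276, theta = arcsin(0.338276)/2 = 9.886°

9.886 degrees


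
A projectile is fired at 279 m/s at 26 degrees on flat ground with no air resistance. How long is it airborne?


T = 2*v0*sin(theta)/g = 2*279*sin(26°)/9.81 = 24.93 s

24.93 s


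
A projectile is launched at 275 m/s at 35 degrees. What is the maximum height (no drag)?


H = (v0*sin(theta))^2 / (2g) = (275*sin(35°))^2 / (2*9.81) = 1268 m

1268 m


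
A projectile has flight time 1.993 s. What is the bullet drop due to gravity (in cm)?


drop = 0.5*g*t^2 = 0.5*9.81*1.993^2 = 19.4829 m ≈ 1948 cm

1948 cm


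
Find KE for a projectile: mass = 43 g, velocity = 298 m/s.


E = 0.5*m*v^2 = 0.5*0.043*298^2 = 1909 J

1909 J


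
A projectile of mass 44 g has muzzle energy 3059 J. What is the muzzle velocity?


v = sqrt(2*E/m) = sqrt(2*3059/0.044) = 372.9 m/s

372.9 m/s


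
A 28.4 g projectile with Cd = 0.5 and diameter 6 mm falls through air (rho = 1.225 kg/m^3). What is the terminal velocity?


A = pi*(d/2)^2 = pi*(6/2000)^2 = 2.82743e-05 m^2
vt = sqrt(2mg/(Cd*rho*A)) = sqrt(2*0.0284*9.81/(0.5 * 1.225 * 2.82743e-05)) = 179.4 m/s

179.4 m/s


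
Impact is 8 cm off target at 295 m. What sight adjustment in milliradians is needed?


1 mrad subtends 1 cm per 10 m of range, so adj = error_cm / (dist_m / 10) = 8 / (295/10) = 0.2712 mrad

0.2712 mrad


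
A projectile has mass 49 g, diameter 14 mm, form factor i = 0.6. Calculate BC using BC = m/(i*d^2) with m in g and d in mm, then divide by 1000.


BC = m/(i*d^2*1000) = 49/(0.6 * 14^2 * 1000) = 0.0004167

0.0004167


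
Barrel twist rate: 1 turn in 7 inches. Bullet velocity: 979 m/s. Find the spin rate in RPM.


twist_m = 7*0.0254 = 0.1778 m
spin = v/twist = 979/0.1778 = 5506.187 rev/s
RPM = spin*60 = 5506.187*60 ≈ 330371 RPM

330371 RPM


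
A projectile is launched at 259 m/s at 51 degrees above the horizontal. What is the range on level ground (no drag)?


R = v0^2 * sin(2*theta) / g = 259^2 * sin(2*51°) / 9.81 = 6689 m

6689 m


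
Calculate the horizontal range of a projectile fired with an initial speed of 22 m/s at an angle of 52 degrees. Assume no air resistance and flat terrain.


R = v0^2 * sin(2*theta) / g = 22^2 * sin(2*52°) / 9.81 = 47.87 m

47.87 m
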